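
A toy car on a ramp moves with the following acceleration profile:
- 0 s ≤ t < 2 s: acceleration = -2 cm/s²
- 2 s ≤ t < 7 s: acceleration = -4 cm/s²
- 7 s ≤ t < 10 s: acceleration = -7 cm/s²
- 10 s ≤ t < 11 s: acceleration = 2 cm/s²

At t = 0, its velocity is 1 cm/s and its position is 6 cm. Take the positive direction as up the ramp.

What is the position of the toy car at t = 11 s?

-204.5 cm

On each constant-a segment, Δv = aΔt and Δx = v₀Δt + ½aΔt²; chain segment to segment.
0–2 s: v starts 1 cm/s; Δx = 1·2 + ½·-2·2² = -2 cm; v ends -3 cm/s.
2–7 s: v starts -3 cm/s; Δx = -3·5 + ½·-4·5² = -65 cm; v ends -23 cm/s.
7–10 s: v starts -23 cm/s; Δx = -23·3 + ½·-7·3² = -100.5 cm; v ends -44 cm/s.
10–11 s: v starts -44 cm/s; Δx = -44·1 + ½·2·1² = -43 cm; v ends -42 cm/s.
x(11) = 6 + Σ Δx = -204.5 cm.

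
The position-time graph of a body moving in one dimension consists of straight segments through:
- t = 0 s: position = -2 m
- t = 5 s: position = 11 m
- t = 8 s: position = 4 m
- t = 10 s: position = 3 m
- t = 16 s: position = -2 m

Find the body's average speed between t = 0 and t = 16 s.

Average speed = (total path length)/(elapsed time); on a piecewise-linear x-t graph the path length is Σ|Δx|.
0–5 s: |Δx| = |11 − -2| = 13 m
5–8 s: |Δx| = |4 − 11| = 7 m
8–10 s: |Δx| = |3 − 4| = 1 m
10–16 s: |Δx| = |-2 − 3| = 5 m
Total path = 26 m; average speed = 26/16 = 1.625 m/s.

1.625 m/s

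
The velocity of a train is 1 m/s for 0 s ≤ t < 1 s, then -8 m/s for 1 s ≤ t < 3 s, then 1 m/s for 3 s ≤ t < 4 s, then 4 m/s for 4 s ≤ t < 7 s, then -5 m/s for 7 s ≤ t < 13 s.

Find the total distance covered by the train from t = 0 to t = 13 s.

60 m

Total distance travelled is ∫|v| dt — sum the magnitudes of each area piece.
0–1 s: |1| × 1 = 1 m
1–3 s: |-8| × 2 = 16 m
3–4 s: |1| × 1 = 1 m
4–7 s: |4| × 3 = 12 m
7–13 s: |-5| × 6 = 30 m
Total distance = 60 m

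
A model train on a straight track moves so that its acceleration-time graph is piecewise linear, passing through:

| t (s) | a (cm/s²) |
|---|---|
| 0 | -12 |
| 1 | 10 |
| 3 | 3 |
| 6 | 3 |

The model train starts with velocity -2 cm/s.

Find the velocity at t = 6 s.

19 cm/s

Δv equals the area under the a-t graph; then v = v₀ + Δv.
0–1 s: ½(-12 + 10)(1) = -1 cm/s
1–3 s: ½(10 + 3)(2) = 13 cm/s
3–6 s: 3 × 3 = 9 cm/s
Δv = 21 cm/s, so v(6) = -2 + (21) = 19 cm/s.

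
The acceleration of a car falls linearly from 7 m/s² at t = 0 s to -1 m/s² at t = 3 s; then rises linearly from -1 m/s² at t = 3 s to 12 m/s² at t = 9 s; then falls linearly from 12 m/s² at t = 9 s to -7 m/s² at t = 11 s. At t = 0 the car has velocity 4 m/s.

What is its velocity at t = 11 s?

Δv equals the area under the a-t graph; then v = v₀ + Δv.
0–3 s: ½(7 + -1)(3) = 9 m/s
3–9 s: ½(-1 + 12)(6) = 33 m/s
9–11 s: ½(12 + -7)(2) = 5 m/s
Δv = 47 m/s, so v(11) = 4 + (47) = 51 m/s.

51 m/s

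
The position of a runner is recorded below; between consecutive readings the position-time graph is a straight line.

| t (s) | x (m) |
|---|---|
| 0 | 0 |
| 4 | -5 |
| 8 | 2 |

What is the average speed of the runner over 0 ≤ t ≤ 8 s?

Average speed = (total path length)/(elapsed time); on a piecewise-linear x-t graph the path length is Σ|Δx|.
0–4 s: |Δx| = |-5 − 0| = 5 m
4–8 s: |Δx| = |2 − -5| = 7 m
Total path = 12 m; average speed = 12/8 = 1.5 m/s.

1.5 m/s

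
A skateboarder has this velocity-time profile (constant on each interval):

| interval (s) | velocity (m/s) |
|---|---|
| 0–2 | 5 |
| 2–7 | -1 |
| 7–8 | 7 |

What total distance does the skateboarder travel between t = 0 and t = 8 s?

22 m

Total distance travelled is ∫|v| dt — sum the magnitudes of each area piece.
0–2 s: |5| × 2 = 10 m
2–7 s: |-1| × 5 = 5 m
7–8 s: |7| × 1 = 7 m
Total distance = 22 m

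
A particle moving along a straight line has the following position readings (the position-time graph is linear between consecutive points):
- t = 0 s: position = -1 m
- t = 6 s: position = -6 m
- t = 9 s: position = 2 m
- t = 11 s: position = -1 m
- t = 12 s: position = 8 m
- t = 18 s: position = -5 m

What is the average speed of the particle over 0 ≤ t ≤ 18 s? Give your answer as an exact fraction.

Average speed = (total path length)/(elapsed time); on a piecewise-linear x-t graph the path length is Σ|Δx|.
0–6 s: |Δx| = |-6 − -1| = 5 m
6–9 s: |Δx| = |2 − -6| = 8 m
9–11 s: |Δx| = |-1 − 2| = 3 m
11–12 s: |Δx| = |8 − -1| = 9 m
12–18 s: |Δx| = |-5 − 8| = 13 m
Total path = 38 m; average speed = 38/18 = 19/9 m/s.

19/9 m/s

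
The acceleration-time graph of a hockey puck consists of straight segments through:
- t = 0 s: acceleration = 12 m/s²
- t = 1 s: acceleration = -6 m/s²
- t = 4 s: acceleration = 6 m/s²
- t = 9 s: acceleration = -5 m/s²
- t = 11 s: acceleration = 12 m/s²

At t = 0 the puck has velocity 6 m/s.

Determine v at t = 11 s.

18.5 m/s

Δv equals the area under the a-t graph; then v = v₀ + Δv.
0–1 s: ½(12 + -6)(1) = 3 m/s
1–4 s: ½(-6 + 6)(3) = 0 m/s
4–9 s: ½(6 + -5)(5) = 2.5 m/s
9–11 s: ½(-5 + 12)(2) = 7 m/s
Δv = 12.5 m/s, so v(11) = 6 + (12.5) = 18.5 m/s.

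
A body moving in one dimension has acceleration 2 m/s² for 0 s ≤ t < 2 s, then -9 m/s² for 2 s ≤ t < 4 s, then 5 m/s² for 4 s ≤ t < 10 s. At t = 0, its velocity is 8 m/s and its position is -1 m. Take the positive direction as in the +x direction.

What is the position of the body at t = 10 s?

On each constant-a segment, Δv = aΔt and Δx = v₀Δt + ½aΔt²; chain segment to segment.
0–2 s: v starts 8 m/s; Δx = 8·2 + ½·2·2² = 20 m; v ends 12 m/s.
2–4 s: v starts 12 m/s; Δx = 12·2 + ½·-9·2² = 6 m; v ends -6 m/s.
4–10 s: v starts -6 m/s; Δx = -6·6 + ½·5·6² = 54 m; v ends 24 m/s.
x(10) = -1 + Σ Δx = 79 m.

79 m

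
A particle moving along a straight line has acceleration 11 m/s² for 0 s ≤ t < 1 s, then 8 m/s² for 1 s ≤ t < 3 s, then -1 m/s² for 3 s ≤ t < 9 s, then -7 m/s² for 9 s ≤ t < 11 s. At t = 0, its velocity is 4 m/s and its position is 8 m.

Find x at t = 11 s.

267.5 m

On each constant-a segment, Δv = aΔt and Δx = v₀Δt + ½aΔt²; chain segment to segment.
0–1 s: v starts 4 m/s; Δx = 4·1 + ½·11·1² = 9.5 m; v ends 15 m/s.
1–3 s: v starts 15 m/s; Δx = 15·2 + ½·8·2² = 46 m; v ends 31 m/s.
3–9 s: v starts 31 m/s; Δx = 31·6 + ½·-1·6² = 168 m; v ends 25 m/s.
9–11 s: v starts 25 m/s; Δx = 25·2 + ½·-7·2² = 36 m; v ends 11 m/s.
x(11) = 8 + Σ Δx = 267.5 m.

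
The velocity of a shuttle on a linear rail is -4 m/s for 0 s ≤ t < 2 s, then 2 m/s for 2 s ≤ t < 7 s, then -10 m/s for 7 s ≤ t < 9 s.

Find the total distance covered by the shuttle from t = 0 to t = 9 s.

Distance (not displacement) is the total path length: add the absolute areas under v-t.
0–2 s: |-4| × 2 = 8 m
2–7 s: |2| × 5 = 10 m
7–9 s: |-10| × 2 = 20 m
Total distance = 38 m

38 m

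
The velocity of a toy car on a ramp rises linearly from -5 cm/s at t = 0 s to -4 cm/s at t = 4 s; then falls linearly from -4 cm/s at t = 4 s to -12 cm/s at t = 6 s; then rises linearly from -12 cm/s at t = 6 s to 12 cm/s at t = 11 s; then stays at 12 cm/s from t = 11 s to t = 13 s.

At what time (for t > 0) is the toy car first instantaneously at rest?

v changes sign on 6–11 s (from -12 to 12); the graph is linear there, so v = 0 at t = 6 + (12)·(11 − 6)/(12 − -12) = 8.5 s.

t = 8.5 s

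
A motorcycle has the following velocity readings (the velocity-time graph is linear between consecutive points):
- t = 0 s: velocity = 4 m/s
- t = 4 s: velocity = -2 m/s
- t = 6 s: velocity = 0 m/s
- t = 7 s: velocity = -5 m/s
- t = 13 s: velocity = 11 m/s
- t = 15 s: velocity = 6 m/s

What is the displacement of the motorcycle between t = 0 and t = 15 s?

34.5 m

Displacement is the signed area under the v-t curve.
0–4 s: ½(4 + -2)(4) = 4 m
4–6 s: ½(-2 + 0)(2) = -2 m
6–7 s: ½(0 + -5)(1) = -2.5 m
7–13 s: ½(-5 + 11)(6) = 18 m
13–15 s: ½(11 + 6)(2) = 17 m
Net displacement = 34.5 m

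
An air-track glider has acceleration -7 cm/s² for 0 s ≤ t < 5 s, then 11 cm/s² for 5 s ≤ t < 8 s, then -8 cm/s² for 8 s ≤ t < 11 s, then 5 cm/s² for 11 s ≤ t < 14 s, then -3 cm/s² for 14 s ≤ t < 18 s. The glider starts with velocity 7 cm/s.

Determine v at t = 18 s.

Δv equals the area under the a-t graph; then v = v₀ + Δv.
0–5 s: -7 × 5 = -35 cm/s
5–8 s: 11 × 3 = 33 cm/s
8–11 s: -8 × 3 = -24 cm/s
11–14 s: 5 × 3 = 15 cm/s
14–18 s: -3 × 4 = -12 cm/s
Δv = -23 cm/s, so v(18) = 7 + (-23) = -16 cm/s.

-16 cm/s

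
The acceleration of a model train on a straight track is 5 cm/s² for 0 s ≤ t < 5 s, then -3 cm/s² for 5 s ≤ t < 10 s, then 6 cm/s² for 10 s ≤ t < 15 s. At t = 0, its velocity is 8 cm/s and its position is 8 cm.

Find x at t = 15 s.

403 cm

On each constant-a segment, Δv = aΔt and Δx = v₀Δt + ½aΔt²; chain segment to segment.
0–5 s: v starts 8 cm/s; Δx = 8·5 + ½·5·5² = 102.5 cm; v ends 33 cm/s.
5–10 s: v starts 33 cm/s; Δx = 33·5 + ½·-3·5² = 127.5 cm; v ends 18 cm/s.
10–15 s: v starts 18 cm/s; Δx = 18·5 + ½·6·5² = 165 cm; v ends 48 cm/s.
x(15) = 8 + Σ Δx = 403 cm.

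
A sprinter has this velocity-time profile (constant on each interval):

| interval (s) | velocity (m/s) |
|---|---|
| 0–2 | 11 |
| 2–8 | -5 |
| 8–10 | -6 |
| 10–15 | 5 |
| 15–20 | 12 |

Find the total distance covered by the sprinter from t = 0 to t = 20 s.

Distance (not displacement) is the total path length: add the absolute areas under v-t.
0–2 s: |11| × 2 = 22 m
2–8 s: |-5| × 6 = 30 m
8–10 s: |-6| × 2 = 12 m
10–15 s: |5| × 5 = 25 m
15–20 s: |12| × 5 = 60 m
Total distance = 149 m

149 m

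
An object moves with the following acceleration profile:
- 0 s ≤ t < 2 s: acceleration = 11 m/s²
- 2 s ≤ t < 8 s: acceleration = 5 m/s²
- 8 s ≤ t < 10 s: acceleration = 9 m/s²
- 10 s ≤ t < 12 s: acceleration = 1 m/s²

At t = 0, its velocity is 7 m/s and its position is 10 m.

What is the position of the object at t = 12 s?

On each constant-a segment, Δv = aΔt and Δx = v₀Δt + ½aΔt²; chain segment to segment.
0–2 s: v starts 7 m/s; Δx = 7·2 + ½·11·2² = 36 m; v ends 29 m/s.
2–8 s: v starts 29 m/s; Δx = 29·6 + ½·5·6² = 264 m; v ends 59 m/s.
8–10 s: v starts 59 m/s; Δx = 59·2 + ½·9·2² = 136 m; v ends 77 m/s.
10–12 s: v starts 77 m/s; Δx = 77·2 + ½·1·2² = 156 m; v ends 79 m/s.
x(12) = 10 + Σ Δx = 602 m.

602 m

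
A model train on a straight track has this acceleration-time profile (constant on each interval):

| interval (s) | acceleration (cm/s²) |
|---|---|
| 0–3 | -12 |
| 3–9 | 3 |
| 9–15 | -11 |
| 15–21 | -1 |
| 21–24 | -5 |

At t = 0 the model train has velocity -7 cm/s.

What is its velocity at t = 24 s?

Δv equals the area under the a-t graph; then v = v₀ + Δv.
0–3 s: -12 × 3 = -36 cm/s
3–9 s: 3 × 6 = 18 cm/s
9–15 s: -11 × 6 = -66 cm/s
15–21 s: -1 × 6 = -6 cm/s
21–24 s: -5 × 3 = -15 cm/s
Δv = -105 cm/s, so v(24) = -7 + (-105) = -112 cm/s.

-112 cm/s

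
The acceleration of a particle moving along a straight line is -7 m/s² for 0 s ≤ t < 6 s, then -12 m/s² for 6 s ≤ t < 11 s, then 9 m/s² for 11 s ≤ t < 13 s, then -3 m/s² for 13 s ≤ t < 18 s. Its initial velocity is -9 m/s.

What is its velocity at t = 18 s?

Δv equals the area under the a-t graph; then v = v₀ + Δv.
0–6 s: -7 × 6 = -42 m/s
6–11 s: -12 × 5 = -60 m/s
11–13 s: 9 × 2 = 18 m/s
13–18 s: -3 × 5 = -15 m/s
Δv = -99 m/s, so v(18) = -9 + (-99) = -108 m/s.

-108 m/s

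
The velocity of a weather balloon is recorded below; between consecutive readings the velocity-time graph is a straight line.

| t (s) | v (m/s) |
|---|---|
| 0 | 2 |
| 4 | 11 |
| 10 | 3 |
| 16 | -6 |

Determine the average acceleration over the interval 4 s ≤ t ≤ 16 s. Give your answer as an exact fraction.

-17/12 m/s²

Average acceleration = Δv/Δt = (-6 − 11)/(16 − 4) = -17/12 m/s².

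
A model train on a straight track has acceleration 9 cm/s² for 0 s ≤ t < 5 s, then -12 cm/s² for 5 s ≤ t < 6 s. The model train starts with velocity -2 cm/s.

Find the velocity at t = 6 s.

31 cm/s

Δv equals the area under the a-t graph; then v = v₀ + Δv.
0–5 s: 9 × 5 = 45 cm/s
5–6 s: -12 × 1 = -12 cm/s
Δv = 33 cm/s, so v(6) = -2 + (33) = 31 cm/s.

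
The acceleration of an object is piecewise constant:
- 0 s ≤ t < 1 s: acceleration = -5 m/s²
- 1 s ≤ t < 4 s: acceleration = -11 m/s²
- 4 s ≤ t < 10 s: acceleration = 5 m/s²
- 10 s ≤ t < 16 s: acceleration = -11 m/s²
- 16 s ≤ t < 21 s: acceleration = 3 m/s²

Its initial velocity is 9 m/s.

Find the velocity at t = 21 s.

-50 m/s

Δv equals the area under the a-t graph; then v = v₀ + Δv.
0–1 s: -5 × 1 = -5 m/s
1–4 s: -11 × 3 = -33 m/s
4–10 s: 5 × 6 = 30 m/s
10–16 s: -11 × 6 = -66 m/s
16–21 s: 3 × 5 = 15 m/s
Δv = -59 m/s, so v(21) = 9 + (-59) = -50 m/s.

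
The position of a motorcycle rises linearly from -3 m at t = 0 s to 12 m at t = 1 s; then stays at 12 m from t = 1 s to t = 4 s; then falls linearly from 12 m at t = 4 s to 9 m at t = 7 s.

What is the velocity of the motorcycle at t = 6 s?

-1 m/s

Velocity is the slope of the x-t graph on 4–7 s: (9 − 12)/(7 − 4) = -1 m/s.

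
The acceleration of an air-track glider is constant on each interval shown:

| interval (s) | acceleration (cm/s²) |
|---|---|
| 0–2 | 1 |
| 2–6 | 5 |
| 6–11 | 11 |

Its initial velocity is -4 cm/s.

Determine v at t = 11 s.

Δv equals the area under the a-t graph; then v = v₀ + Δv.
0–2 s: 1 × 2 = 2 cm/s
2–6 s: 5 × 4 = 20 cm/s
6–11 s: 11 × 5 = 55 cm/s
Δv = 77 cm/s, so v(11) = -4 + (77) = 73 cm/s.

73 cm/s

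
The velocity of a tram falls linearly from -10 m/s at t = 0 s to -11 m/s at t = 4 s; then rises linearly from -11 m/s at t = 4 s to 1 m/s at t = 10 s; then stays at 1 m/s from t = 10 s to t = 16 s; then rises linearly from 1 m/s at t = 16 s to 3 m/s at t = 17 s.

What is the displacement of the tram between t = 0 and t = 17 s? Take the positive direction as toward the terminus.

-64 m

Displacement is the signed area under the v-t curve.
0–4 s: ½(-10 + -11)(4) = -42 m
4–10 s: ½(-11 + 1)(6) = -30 m
10–16 s: 1 × 6 = 6 m
16–17 s: ½(1 + 3)(1) = 2 m
Net displacement = -64 m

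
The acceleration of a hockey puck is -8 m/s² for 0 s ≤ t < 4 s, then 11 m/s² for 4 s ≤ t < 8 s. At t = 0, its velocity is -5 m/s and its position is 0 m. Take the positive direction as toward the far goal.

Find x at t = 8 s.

On each constant-a segment, Δv = aΔt and Δx = v₀Δt + ½aΔt²; chain segment to segment.
0–4 s: v starts -5 m/s; Δx = -5·4 + ½·-8·4² = -84 m; v ends -37 m/s.
4–8 s: v starts -37 m/s; Δx = -37·4 + ½·11·4² = -60 m; v ends 7 m/s.
x(8) = 0 + Σ Δx = -144 m.

-144 m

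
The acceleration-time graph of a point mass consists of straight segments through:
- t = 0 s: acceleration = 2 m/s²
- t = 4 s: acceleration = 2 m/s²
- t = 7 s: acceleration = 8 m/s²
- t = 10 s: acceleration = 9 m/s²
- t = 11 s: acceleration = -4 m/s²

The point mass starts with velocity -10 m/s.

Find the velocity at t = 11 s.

41 m/s

Δv equals the area under the a-t graph; then v = v₀ + Δv.
0–4 s: 2 × 4 = 8 m/s
4–7 s: ½(2 + 8)(3) = 15 m/s
7–10 s: ½(8 + 9)(3) = 25.5 m/s
10–11 s: ½(9 + -4)(1) = 2.5 m/s
Δv = 51 m/s, so v(11) = -10 + (51) = 41 m/s.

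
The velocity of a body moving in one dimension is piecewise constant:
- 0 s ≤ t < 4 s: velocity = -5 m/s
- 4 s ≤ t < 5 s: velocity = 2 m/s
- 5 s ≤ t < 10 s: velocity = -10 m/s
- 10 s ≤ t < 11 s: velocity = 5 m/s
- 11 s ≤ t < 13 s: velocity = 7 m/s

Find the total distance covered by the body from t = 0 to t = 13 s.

Distance (not displacement) is the total path length: add the absolute areas under v-t.
0–4 s: |-5| × 4 = 20 m
4–5 s: |2| × 1 = 2 m
5–10 s: |-10| × 5 = 50 m
10–11 s: |5| × 1 = 5 m
11–13 s: |7| × 2 = 14 m
Total distance = 91 m

91 m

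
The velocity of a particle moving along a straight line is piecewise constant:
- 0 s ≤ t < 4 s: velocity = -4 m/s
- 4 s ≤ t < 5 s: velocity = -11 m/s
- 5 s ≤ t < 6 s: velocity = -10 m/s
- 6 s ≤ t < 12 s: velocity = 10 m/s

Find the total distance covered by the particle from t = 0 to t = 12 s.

97 m

Distance (not displacement) is the total path length: add the absolute areas under v-t.
0–4 s: |-4| × 4 = 16 m
4–5 s: |-11| × 1 = 11 m
5–6 s: |-10| × 1 = 10 m
6–12 s: |10| × 6 = 60 m
Total distance = 97 m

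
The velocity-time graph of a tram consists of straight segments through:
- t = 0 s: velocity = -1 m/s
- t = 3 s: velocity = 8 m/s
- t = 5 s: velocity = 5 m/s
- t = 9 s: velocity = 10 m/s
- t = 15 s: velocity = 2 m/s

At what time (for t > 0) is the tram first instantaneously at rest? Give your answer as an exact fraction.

v changes sign on 0–3 s (from -1 to 8); the graph is linear there, so v = 0 at t = 0 + (1)·(3 − 0)/(8 − -1) = 1/3 s.

t = 1/3 s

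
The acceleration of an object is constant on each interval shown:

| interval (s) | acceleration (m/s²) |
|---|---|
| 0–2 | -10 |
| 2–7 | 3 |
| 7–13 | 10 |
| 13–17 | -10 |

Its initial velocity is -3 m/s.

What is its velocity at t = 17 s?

Δv equals the area under the a-t graph; then v = v₀ + Δv.
0–2 s: -10 × 2 = -20 m/s
2–7 s: 3 × 5 = 15 m/s
7–13 s: 10 × 6 = 60 m/s
13–17 s: -10 × 4 = -40 m/s
Δv = 15 m/s, so v(17) = -3 + (15) = 12 m/s.

12 m/s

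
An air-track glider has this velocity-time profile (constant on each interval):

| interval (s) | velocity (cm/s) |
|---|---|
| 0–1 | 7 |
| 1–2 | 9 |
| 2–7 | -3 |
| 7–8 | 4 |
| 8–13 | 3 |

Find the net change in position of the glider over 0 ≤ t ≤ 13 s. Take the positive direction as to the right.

20 cm

Net displacement equals the area under the velocity-time graph (areas below the axis count negative).
0–1 s: 7 × 1 = 7 cm
1–2 s: 9 × 1 = 9 cm
2–7 s: -3 × 5 = -15 cm
7–8 s: 4 × 1 = 4 cm
8–13 s: 3 × 5 = 15 cm
Net displacement = 20 cm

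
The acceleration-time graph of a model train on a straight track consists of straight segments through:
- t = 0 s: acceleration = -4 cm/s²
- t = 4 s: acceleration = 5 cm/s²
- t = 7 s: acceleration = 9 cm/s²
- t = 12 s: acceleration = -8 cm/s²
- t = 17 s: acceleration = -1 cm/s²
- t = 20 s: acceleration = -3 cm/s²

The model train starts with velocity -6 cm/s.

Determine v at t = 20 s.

Δv equals the area under the a-t graph; then v = v₀ + Δv.
0–4 s: ½(-4 + 5)(4) = 2 cm/s
4–7 s: ½(5 + 9)(3) = 21 cm/s
7–12 s: ½(9 + -8)(5) = 2.5 cm/s
12–17 s: ½(-8 + -1)(5) = -22.5 cm/s
17–20 s: ½(-1 + -3)(3) = -6 cm/s
Δv = -3 cm/s, so v(20) = -6 + (-3) = -9 cm/s.

-9 cm/s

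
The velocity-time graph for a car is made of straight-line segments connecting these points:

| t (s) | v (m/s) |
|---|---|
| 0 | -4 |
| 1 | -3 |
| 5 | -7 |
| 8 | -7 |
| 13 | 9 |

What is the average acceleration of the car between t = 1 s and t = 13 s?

Average acceleration = Δv/Δt = (9 − -3)/(13 − 1) = 1 m/s².

1 m/s²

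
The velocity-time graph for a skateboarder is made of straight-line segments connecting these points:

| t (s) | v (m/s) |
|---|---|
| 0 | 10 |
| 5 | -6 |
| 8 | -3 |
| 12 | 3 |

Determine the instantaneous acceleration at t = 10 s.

Acceleration is the slope of the v-t graph on 8–12 s: (3 − -3)/(12 − 8) = 1.5 m/s².

1.5 m/s²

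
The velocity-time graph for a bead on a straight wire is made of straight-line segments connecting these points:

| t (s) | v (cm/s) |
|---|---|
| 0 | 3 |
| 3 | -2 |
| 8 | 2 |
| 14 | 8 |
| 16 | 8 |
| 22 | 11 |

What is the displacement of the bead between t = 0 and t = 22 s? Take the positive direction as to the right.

104.5 cm

Net displacement equals the area under the velocity-time graph (areas below the axis count negative).
0–3 s: ½(3 + -2)(3) = 1.5 cm
3–8 s: ½(-2 + 2)(5) = 0 cm
8–14 s: ½(2 + 8)(6) = 30 cm
14–16 s: 8 × 2 = 16 cm
16–22 s: ½(8 + 11)(6) = 57 cm
Net displacement = 104.5 cm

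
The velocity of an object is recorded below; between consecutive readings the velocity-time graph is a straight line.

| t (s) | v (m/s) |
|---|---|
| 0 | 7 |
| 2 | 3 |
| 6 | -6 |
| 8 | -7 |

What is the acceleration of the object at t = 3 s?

-2.25 m/s²

Acceleration is the slope of the v-t graph on 2–6 s: (-6 − 3)/(6 − 2) = -2.25 m/s².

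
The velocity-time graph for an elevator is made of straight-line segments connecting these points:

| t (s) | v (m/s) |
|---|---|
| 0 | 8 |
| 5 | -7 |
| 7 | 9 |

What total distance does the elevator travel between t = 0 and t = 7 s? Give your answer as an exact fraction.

647/24 m

Total distance travelled is ∫|v| dt — sum the magnitudes of each area piece.
0–5 s: v = 0 at t = 8/3 s; triangle areas 32/3 + 49/6 = 113/6 m
5–7 s: v = 0 at t = 5.875 s; triangle areas 3.0625 + 5.0625 = 8.125 m
Total distance = 647/24 m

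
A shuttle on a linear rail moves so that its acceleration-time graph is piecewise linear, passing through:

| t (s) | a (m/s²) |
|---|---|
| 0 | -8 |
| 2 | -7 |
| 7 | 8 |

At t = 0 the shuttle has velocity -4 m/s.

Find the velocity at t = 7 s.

-16.5 m/s

Δv equals the area under the a-t graph; then v = v₀ + Δv.
0–2 s: ½(-8 + -7)(2) = -15 m/s
2–7 s: ½(-7 + 8)(5) = 2.5 m/s
Δv = -12.5 m/s, so v(7) = -4 + (-12.5) = -16.5 m/s.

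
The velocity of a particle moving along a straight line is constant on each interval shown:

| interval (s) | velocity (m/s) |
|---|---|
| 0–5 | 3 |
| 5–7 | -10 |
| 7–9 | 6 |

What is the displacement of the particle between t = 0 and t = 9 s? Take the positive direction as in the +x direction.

7 m

Net displacement equals the area under the velocity-time graph (areas below the axis count negative).
0–5 s: 3 × 5 = 15 m
5–7 s: -10 × 2 = -20 m
7–9 s: 6 × 2 = 12 m
Net displacement = 7 m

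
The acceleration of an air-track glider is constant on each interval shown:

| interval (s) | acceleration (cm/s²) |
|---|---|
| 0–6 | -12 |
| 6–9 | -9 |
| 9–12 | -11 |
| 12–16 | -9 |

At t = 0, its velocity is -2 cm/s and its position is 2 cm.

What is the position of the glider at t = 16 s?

-1449 cm

On each constant-a segment, Δv = aΔt and Δx = v₀Δt + ½aΔt²; chain segment to segment.
0–6 s: v starts -2 cm/s; Δx = -2·6 + ½·-12·6² = -228 cm; v ends -74 cm/s.
6–9 s: v starts -74 cm/s; Δx = -74·3 + ½·-9·3² = -262.5 cm; v ends -101 cm/s.
9–12 s: v starts -101 cm/s; Δx = -101·3 + ½·-11·3² = -352.5 cm; v ends -134 cm/s.
12–16 s: v starts -134 cm/s; Δx = -134·4 + ½·-9·4² = -608 cm; v ends -170 cm/s.
x(16) = 2 + Σ Δx = -1449 cm.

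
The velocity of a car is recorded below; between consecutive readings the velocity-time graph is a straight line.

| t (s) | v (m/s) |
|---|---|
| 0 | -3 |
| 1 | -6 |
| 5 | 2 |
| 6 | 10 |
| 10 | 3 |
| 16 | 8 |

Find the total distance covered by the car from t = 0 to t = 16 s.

79.5 m

Total distance travelled is ∫|v| dt — sum the magnitudes of each area piece.
0–1 s: |½(-3 + -6)(1)| = 4.5 m
1–5 s: v = 0 at t = 4 s; triangle areas 9 + 1 = 10 m
5–6 s: |½(2 + 10)(1)| = 6 m
6–10 s: |½(10 + 3)(4)| = 26 m
10–16 s: |½(3 + 8)(6)| = 33 m
Total distance = 79.5 m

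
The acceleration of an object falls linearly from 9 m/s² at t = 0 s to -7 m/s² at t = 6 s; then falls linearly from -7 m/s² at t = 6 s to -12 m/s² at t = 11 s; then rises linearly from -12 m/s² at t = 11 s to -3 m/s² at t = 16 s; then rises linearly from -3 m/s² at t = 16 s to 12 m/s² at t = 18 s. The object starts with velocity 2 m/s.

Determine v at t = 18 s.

-68 m/s

Δv equals the area under the a-t graph; then v = v₀ + Δv.
0–6 s: ½(9 + -7)(6) = 6 m/s
6–11 s: ½(-7 + -12)(5) = -47.5 m/s
11–16 s: ½(-12 + -3)(5) = -37.5 m/s
16–18 s: ½(-3 + 12)(2) = 9 m/s
Δv = -70 m/s, so v(18) = 2 + (-70) = -68 m/s.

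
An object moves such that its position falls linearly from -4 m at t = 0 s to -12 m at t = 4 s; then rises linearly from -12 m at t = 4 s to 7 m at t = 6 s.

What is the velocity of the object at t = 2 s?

-2 m/s

Velocity is the slope of the x-t graph on 0–4 s: (-12 − -4)/(4 − 0) = -2 m/s.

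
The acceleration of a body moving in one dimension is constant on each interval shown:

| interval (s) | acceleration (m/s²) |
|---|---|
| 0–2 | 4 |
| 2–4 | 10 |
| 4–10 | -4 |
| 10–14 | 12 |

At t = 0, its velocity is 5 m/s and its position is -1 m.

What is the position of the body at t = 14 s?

On each constant-a segment, Δv = aΔt and Δx = v₀Δt + ½aΔt²; chain segment to segment.
0–2 s: v starts 5 m/s; Δx = 5·2 + ½·4·2² = 18 m; v ends 13 m/s.
2–4 s: v starts 13 m/s; Δx = 13·2 + ½·10·2² = 46 m; v ends 33 m/s.
4–10 s: v starts 33 m/s; Δx = 33·6 + ½·-4·6² = 126 m; v ends 9 m/s.
10–14 s: v starts 9 m/s; Δx = 9·4 + ½·12·4² = 132 m; v ends 57 m/s.
x(14) = -1 + Σ Δx = 321 m.

321 m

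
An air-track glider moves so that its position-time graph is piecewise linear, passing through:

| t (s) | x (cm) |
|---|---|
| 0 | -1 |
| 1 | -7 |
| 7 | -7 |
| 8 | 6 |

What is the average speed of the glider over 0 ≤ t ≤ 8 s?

2.375 cm/s

Average speed = (total path length)/(elapsed time); on a piecewise-linear x-t graph the path length is Σ|Δx|.
0–1 s: |Δx| = |-7 − -1| = 6 cm
1–7 s: |Δx| = |-7 − -7| = 0 cm
7–8 s: |Δx| = |6 − -7| = 13 cm
Total path = 19 cm; average speed = 19/8 = 2.375 cm/s.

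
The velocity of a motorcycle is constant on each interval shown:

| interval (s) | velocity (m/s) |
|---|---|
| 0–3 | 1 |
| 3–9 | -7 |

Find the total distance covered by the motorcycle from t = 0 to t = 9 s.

45 m

Distance (not displacement) is the total path length: add the absolute areas under v-t.
0–3 s: |1| × 3 = 3 m
3–9 s: |-7| × 6 = 42 m
Total distance = 45 m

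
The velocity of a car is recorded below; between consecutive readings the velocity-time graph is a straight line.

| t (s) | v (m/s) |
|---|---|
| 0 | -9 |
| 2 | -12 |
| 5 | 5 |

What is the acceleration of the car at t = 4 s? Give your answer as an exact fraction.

17/3 m/s²

Acceleration is the slope of the v-t graph on 2–5 s: (5 − -12)/(5 − 2) = 17/3 m/s².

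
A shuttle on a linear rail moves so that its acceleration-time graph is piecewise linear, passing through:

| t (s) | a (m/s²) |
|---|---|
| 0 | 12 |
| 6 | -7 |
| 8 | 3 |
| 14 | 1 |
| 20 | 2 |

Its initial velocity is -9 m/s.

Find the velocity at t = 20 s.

Δv equals the area under the a-t graph; then v = v₀ + Δv.
0–6 s: ½(12 + -7)(6) = 15 m/s
6–8 s: ½(-7 + 3)(2) = -4 m/s
8–14 s: ½(3 + 1)(6) = 12 m/s
14–20 s: ½(1 + 2)(6) = 9 m/s
Δv = 32 m/s, so v(20) = -9 + (32) = 23 m/s.

23 m/s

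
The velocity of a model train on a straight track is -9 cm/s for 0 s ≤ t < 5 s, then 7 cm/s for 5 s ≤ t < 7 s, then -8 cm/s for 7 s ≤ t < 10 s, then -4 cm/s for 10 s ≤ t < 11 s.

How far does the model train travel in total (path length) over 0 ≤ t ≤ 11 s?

Total distance travelled is ∫|v| dt — sum the magnitudes of each area piece.
0–5 s: |-9| × 5 = 45 cm
5–7 s: |7| × 2 = 14 cm
7–10 s: |-8| × 3 = 24 cm
10–11 s: |-4| × 1 = 4 cm
Total distance = 87 cm

87 cm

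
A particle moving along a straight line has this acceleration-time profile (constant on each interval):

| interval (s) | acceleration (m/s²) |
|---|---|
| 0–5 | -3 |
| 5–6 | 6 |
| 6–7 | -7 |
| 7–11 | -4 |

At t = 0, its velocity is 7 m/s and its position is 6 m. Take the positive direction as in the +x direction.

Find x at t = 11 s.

-75 m

On each constant-a segment, Δv = aΔt and Δx = v₀Δt + ½aΔt²; chain segment to segment.
0–5 s: v starts 7 m/s; Δx = 7·5 + ½·-3·5² = -2.5 m; v ends -8 m/s.
5–6 s: v starts -8 m/s; Δx = -8·1 + ½·6·1² = -5 m; v ends -2 m/s.
6–7 s: v starts -2 m/s; Δx = -2·1 + ½·-7·1² = -5.5 m; v ends -9 m/s.
7–11 s: v starts -9 m/s; Δx = -9·4 + ½·-4·4² = -68 m; v ends -25 m/s.
x(11) = 6 + Σ Δx = -75 m.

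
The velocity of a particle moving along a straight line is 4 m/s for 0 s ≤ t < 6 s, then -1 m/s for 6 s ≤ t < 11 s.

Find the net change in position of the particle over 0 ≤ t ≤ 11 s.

Net displacement equals the area under the velocity-time graph (areas below the axis count negative).
0–6 s: 4 × 6 = 24 m
6–11 s: -1 × 5 = -5 m
Net displacement = 19 m

19 m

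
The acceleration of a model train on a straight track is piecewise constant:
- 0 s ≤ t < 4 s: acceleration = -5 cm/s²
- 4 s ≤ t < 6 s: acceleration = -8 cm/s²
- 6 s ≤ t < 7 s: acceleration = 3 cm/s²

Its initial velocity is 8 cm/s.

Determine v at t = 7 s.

-25 cm/s

Δv equals the area under the a-t graph; then v = v₀ + Δv.
0–4 s: -5 × 4 = -20 cm/s
4–6 s: -8 × 2 = -16 cm/s
6–7 s: 3 × 1 = 3 cm/s
Δv = -33 cm/s, so v(7) = 8 + (-33) = -25 cm/s.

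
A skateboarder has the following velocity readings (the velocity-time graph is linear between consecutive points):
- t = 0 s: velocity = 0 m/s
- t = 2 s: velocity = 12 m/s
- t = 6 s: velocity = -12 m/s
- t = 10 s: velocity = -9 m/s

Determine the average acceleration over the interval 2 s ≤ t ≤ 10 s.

Average acceleration = Δv/Δt = (-9 − 12)/(10 − 2) = -2.625 m/s².

-2.625 m/s²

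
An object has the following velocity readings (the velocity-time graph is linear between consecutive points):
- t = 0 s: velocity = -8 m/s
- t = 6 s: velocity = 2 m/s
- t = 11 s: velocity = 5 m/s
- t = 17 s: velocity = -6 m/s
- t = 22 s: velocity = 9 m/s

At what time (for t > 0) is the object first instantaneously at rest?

t = 4.8 s

v changes sign on 0–6 s (from -8 to 2); the graph is linear there, so v = 0 at t = 0 + (8)·(6 − 0)/(2 − -8) = 4.8 s.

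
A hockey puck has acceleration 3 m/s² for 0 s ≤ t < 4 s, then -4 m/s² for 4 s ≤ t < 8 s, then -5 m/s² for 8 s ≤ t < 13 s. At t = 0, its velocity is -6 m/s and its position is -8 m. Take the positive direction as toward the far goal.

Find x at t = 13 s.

-128.5 m

On each constant-a segment, Δv = aΔt and Δx = v₀Δt + ½aΔt²; chain segment to segment.
0–4 s: v starts -6 m/s; Δx = -6·4 + ½·3·4² = 0 m; v ends 6 m/s.
4–8 s: v starts 6 m/s; Δx = 6·4 + ½·-4·4² = -8 m; v ends -10 m/s.
8–13 s: v starts -10 m/s; Δx = -10·5 + ½·-5·5² = -112.5 m; v ends -35 m/s.
x(13) = -8 + Σ Δx = -128.5 m.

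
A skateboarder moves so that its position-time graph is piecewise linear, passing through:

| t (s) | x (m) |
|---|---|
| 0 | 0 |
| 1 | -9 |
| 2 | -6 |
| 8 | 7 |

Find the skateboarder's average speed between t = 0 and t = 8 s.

Average speed = (total path length)/(elapsed time); on a piecewise-linear x-t graph the path length is Σ|Δx|.
0–1 s: |Δx| = |-9 − 0| = 9 m
1–2 s: |Δx| = |-6 − -9| = 3 m
2–8 s: |Δx| = |7 − -6| = 13 m
Total path = 25 m; average speed = 25/8 = 3.125 m/s.

3.125 m/s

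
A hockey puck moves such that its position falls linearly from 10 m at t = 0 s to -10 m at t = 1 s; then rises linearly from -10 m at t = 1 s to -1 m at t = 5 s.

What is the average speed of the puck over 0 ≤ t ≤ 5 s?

5.8 m/s

Average speed = (total path length)/(elapsed time); on a piecewise-linear x-t graph the path length is Σ|Δx|.
0–1 s: |Δx| = |-10 − 10| = 20 m
1–5 s: |Δx| = |-1 − -10| = 9 m
Total path = 29 m; average speed = 29/5 = 5.8 m/s.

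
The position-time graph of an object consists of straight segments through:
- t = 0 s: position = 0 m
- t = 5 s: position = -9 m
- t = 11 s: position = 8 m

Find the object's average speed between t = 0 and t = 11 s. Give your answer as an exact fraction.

26/11 m/s

Average speed = (total path length)/(elapsed time); on a piecewise-linear x-t graph the path length is Σ|Δx|.
0–5 s: |Δx| = |-9 − 0| = 9 m
5–11 s: |Δx| = |8 − -9| = 17 m
Total path = 26 m; average speed = 26/11 = 26/11 m/s.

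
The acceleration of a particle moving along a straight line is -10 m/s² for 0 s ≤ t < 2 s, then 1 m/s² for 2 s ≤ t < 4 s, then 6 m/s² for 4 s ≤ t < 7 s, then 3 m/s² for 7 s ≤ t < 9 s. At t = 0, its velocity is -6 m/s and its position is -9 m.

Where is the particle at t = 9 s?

On each constant-a segment, Δv = aΔt and Δx = v₀Δt + ½aΔt²; chain segment to segment.
0–2 s: v starts -6 m/s; Δx = -6·2 + ½·-10·2² = -32 m; v ends -26 m/s.
2–4 s: v starts -26 m/s; Δx = -26·2 + ½·1·2² = -50 m; v ends -24 m/s.
4–7 s: v starts -24 m/s; Δx = -24·3 + ½·6·3² = -45 m; v ends -6 m/s.
7–9 s: v starts -6 m/s; Δx = -6·2 + ½·3·2² = -6 m; v ends 0 m/s.
x(9) = -9 + Σ Δx = -142 m.

-142 m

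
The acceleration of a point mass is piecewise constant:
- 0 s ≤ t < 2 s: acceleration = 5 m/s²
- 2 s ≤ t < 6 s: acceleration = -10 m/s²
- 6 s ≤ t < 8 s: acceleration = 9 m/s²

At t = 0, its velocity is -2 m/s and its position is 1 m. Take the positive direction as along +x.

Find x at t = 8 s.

-87 m

On each constant-a segment, Δv = aΔt and Δx = v₀Δt + ½aΔt²; chain segment to segment.
0–2 s: v starts -2 m/s; Δx = -2·2 + ½·5·2² = 6 m; v ends 8 m/s.
2–6 s: v starts 8 m/s; Δx = 8·4 + ½·-10·4² = -48 m; v ends -32 m/s.
6–8 s: v starts -32 m/s; Δx = -32·2 + ½·9·2² = -46 m; v ends -14 m/s.
x(8) = 1 + Σ Δx = -87 m.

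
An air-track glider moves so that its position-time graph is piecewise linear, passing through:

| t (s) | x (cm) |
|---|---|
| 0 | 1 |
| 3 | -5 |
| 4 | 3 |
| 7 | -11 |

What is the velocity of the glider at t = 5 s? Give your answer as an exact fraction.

-14/3 cm/s

Velocity is the slope of the x-t graph on 4–7 s: (-11 − 3)/(7 − 4) = -14/3 cm/s.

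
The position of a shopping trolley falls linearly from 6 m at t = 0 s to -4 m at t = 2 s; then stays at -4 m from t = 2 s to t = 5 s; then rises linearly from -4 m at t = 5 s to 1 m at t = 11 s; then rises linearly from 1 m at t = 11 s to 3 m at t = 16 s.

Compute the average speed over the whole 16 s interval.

Average speed = (total path length)/(elapsed time); on a piecewise-linear x-t graph the path length is Σ|Δx|.
0–2 s: |Δx| = |-4 − 6| = 10 m
2–5 s: |Δx| = |-4 − -4| = 0 m
5–11 s: |Δx| = |1 − -4| = 5 m
11–16 s: |Δx| = |3 − 1| = 2 m
Total path = 17 m; average speed = 17/16 = 1.0625 m/s.

1.0625 m/s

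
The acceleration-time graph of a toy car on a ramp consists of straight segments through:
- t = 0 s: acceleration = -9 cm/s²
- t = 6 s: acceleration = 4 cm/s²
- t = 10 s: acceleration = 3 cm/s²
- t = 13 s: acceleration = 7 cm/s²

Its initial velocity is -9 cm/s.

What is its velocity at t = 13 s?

5 cm/s

Δv equals the area under the a-t graph; then v = v₀ + Δv.
0–6 s: ½(-9 + 4)(6) = -15 cm/s
6–10 s: ½(4 + 3)(4) = 14 cm/s
10–13 s: ½(3 + 7)(3) = 15 cm/s
Δv = 14 cm/s, so v(13) = -9 + (14) = 5 cm/s.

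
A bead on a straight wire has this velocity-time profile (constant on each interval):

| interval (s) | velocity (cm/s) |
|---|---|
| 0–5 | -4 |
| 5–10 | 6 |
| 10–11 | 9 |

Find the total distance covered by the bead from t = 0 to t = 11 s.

59 cm

Total distance travelled is ∫|v| dt — sum the magnitudes of each area piece.
0–5 s: |-4| × 5 = 20 cm
5–10 s: |6| × 5 = 30 cm
10–11 s: |9| × 1 = 9 cm
Total distance = 59 cm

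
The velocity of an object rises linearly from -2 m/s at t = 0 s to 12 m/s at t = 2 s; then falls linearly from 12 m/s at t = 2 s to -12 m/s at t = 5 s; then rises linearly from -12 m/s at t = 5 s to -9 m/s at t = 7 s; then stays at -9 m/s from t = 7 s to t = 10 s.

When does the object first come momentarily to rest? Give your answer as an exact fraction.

v changes sign on 0–2 s (from -2 to 12); the graph is linear there, so v = 0 at t = 0 + (2)·(2 − 0)/(12 − -2) = 2/7 s.

t = 2/7 s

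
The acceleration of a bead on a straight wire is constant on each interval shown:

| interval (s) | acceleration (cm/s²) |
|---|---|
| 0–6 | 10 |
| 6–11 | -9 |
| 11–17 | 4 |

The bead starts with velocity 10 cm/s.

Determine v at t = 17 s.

49 cm/s

Δv equals the area under the a-t graph; then v = v₀ + Δv.
0–6 s: 10 × 6 = 60 cm/s
6–11 s: -9 × 5 = -45 cm/s
11–17 s: 4 × 6 = 24 cm/s
Δv = 39 cm/s, so v(17) = 10 + (39) = 49 cm/s.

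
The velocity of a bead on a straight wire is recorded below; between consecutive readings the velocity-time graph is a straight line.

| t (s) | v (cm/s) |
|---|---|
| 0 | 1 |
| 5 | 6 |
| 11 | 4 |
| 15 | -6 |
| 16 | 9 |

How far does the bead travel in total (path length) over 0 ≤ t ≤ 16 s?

Total distance travelled is ∫|v| dt — sum the magnitudes of each area piece.
0–5 s: |½(1 + 6)(5)| = 17.5 cm
5–11 s: |½(6 + 4)(6)| = 30 cm
11–15 s: v = 0 at t = 12.6 s; triangle areas 3.2 + 7.2 = 10.4 cm
15–16 s: v = 0 at t = 15.4 s; triangle areas 1.2 + 2.7 = 3.9 cm
Total distance = 61.8 cm

61.8 cm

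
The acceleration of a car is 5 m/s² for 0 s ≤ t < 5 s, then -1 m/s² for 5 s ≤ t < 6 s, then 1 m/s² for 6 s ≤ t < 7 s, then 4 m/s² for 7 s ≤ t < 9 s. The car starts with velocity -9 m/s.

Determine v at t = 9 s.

24 m/s

Δv equals the area under the a-t graph; then v = v₀ + Δv.
0–5 s: 5 × 5 = 25 m/s
5–6 s: -1 × 1 = -1 m/s
6–7 s: 1 × 1 = 1 m/s
7–9 s: 4 × 2 = 8 m/s
Δv = 33 m/s, so v(9) = -9 + (33) = 24 m/s.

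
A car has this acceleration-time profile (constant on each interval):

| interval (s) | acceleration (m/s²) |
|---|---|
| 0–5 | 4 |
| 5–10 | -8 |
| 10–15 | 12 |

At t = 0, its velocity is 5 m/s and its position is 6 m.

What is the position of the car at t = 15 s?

On each constant-a segment, Δv = aΔt and Δx = v₀Δt + ½aΔt²; chain segment to segment.
0–5 s: v starts 5 m/s; Δx = 5·5 + ½·4·5² = 75 m; v ends 25 m/s.
5–10 s: v starts 25 m/s; Δx = 25·5 + ½·-8·5² = 25 m; v ends -15 m/s.
10–15 s: v starts -15 m/s; Δx = -15·5 + ½·12·5² = 75 m; v ends 45 m/s.
x(15) = 6 + Σ Δx = 181 m.

181 m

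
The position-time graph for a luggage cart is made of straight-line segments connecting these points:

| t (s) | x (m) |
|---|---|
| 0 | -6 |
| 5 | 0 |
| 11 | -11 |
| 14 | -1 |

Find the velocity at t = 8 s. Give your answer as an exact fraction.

Velocity is the slope of the x-t graph on 5–11 s: (-11 − 0)/(11 − 5) = -11/6 m/s.

-11/6 m/s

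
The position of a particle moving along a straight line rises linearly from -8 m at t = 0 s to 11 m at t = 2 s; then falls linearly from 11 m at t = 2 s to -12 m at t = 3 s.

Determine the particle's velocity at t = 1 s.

9.5 m/s

Velocity is the slope of the x-t graph on 0–2 s: (11 − -8)/(2 − 0) = 9.5 m/s.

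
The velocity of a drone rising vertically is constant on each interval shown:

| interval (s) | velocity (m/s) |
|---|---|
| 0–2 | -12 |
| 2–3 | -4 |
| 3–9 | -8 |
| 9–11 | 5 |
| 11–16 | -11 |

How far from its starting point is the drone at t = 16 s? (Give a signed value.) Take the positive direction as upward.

-121 m

Net displacement equals the area under the velocity-time graph (areas below the axis count negative).
0–2 s: -12 × 2 = -24 m
2–3 s: -4 × 1 = -4 m
3–9 s: -8 × 6 = -48 m
9–11 s: 5 × 2 = 10 m
11–16 s: -11 × 5 = -55 m
Net displacement = -121 m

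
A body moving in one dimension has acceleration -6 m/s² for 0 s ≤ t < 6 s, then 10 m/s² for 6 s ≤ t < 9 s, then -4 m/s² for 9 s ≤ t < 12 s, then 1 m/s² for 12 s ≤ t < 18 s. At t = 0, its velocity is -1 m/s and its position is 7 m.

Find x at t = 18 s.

On each constant-a segment, Δv = aΔt and Δx = v₀Δt + ½aΔt²; chain segment to segment.
0–6 s: v starts -1 m/s; Δx = -1·6 + ½·-6·6² = -114 m; v ends -37 m/s.
6–9 s: v starts -37 m/s; Δx = -37·3 + ½·10·3² = -66 m; v ends -7 m/s.
9–12 s: v starts -7 m/s; Δx = -7·3 + ½·-4·3² = -39 m; v ends -19 m/s.
12–18 s: v starts -19 m/s; Δx = -19·6 + ½·1·6² = -96 m; v ends -13 m/s.
x(18) = 7 + Σ Δx = -308 m.

-308 m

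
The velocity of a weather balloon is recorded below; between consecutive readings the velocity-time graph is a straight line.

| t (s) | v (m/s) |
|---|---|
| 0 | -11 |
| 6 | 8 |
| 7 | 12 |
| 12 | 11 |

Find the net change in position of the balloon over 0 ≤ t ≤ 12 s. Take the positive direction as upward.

58.5 m

Net displacement equals the area under the velocity-time graph (areas below the axis count negative).
0–6 s: ½(-11 + 8)(6) = -9 m
6–7 s: ½(8 + 12)(1) = 10 m
7–12 s: ½(12 + 11)(5) = 57.5 m
Net displacement = 58.5 m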